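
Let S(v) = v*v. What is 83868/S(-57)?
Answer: 27956/1083 ≈ 25.813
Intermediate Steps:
S(v) = v²
83868/S(-57) = 83868/((-57)²) = 83868/3249 = 83868*(1/3249) = 27956/1083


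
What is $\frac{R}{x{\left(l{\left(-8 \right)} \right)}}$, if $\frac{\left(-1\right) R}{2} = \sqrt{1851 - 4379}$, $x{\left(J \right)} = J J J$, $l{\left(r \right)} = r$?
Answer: $\frac{i \sqrt{158}}{64} \approx 0.1964 i$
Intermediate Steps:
$x{\left(J \right)} = J^{3}$ ($x{\left(J \right)} = J^{2} J = J^{3}$)
$R = - 8 i \sqrt{158}$ ($R = - 2 \sqrt{1851 - 4379} = - 2 \sqrt{-2528} = - 2 \cdot 4 i \sqrt{158} = - 8 i \sqrt{158} \approx - 100.56 i$)
$\frac{R}{x{\left(l{\left(-8 \right)} \right)}} = \frac{\left(-8\right) i \sqrt{158}}{\left(-8\right)^{3}} = \frac{\left(-8\right) i \sqrt{158}}{-512} = - 8 i \sqrt{158} \left(- \frac{1}{512}\right) = \frac{i \sqrt{158}}{64}$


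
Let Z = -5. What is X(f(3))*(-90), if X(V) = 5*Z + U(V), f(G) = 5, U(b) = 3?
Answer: 1980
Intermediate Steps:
X(V) = -22 (X(V) = 5*(-5) + 3 = -25 + 3 = -22)
X(f(3))*(-90) = -22*(-90) = 1980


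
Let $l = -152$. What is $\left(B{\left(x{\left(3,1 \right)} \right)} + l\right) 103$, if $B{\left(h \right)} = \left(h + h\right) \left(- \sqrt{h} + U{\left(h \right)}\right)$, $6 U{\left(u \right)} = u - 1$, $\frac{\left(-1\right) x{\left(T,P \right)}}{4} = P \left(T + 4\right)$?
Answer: $\frac{36668}{3} + 11536 i \sqrt{7} \approx 12223.0 + 30521.0 i$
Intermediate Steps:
$x{\left(T,P \right)} = - 4 P \left(4 + T\right)$ ($x{\left(T,P \right)} = - 4 P \left(T + 4\right) = - 4 P \left(4 + T\right)$)
$U{\left(u \right)} = - \frac{1}{6} + \frac{u}{6}$ ($U{\left(u \right)} = \frac{u - 1}{6} = \frac{-1 + u}{6} = - \frac{1}{6} + \frac{u}{6}$)
$B{\left(h \right)} = 2 h \left(- \frac{1}{6} - \sqrt{h} + \frac{h}{6}\right)$ ($B{\left(h \right)} = \left(h + h\right) \left(- \sqrt{h} + \left(- \frac{1}{6} + \frac{h}{6}\right)\right) = 2 h \left(- \frac{1}{6} - \sqrt{h} + \frac{h}{6}\right)$)
$\left(B{\left(x{\left(3,1 \right)} \right)} + l\right) 103 = \left(\left(- 2 \left(\left(-4\right) 1 \left(4 + 3\right)\right)^{\frac{3}{2}} + \frac{\left(-4\right) 1 \left(4 + 3\right) \left(-1 - 4 \left(4 + 3\right)\right)}{3}\right) - 152\right) 103 = \left(\left(- 2 \left(\left(-4\right) 1 \cdot 7\right)^{\frac{3}{2}} + \frac{\left(-4\right) 1 \cdot 7 \left(-1 - 4 \cdot 7\right)}{3}\right) - 152\right) 103 = \left(\left(- 2 \left(-28\right)^{\frac{3}{2}} + \frac{1}{3} \left(-28\right) \left(-1 - 28\right)\right) - 152\right) 103 = \left(\left(- 2 \left(- 56 i \sqrt{7}\right) + \frac{1}{3} \left(-28\right) \left(-29\right)\right) - 152\right) 103 = \left(\left(112 i \sqrt{7} + \frac{812}{3}\right) - 152\right) 103 = \left(\left(\frac{812}{3} + 112 i \sqrt{7}\right) - 152\right) 103 = \left(\frac{356}{3} + 112 i \sqrt{7}\right) 103 = \frac{36668}{3} + 11536 i \sqrt{7}$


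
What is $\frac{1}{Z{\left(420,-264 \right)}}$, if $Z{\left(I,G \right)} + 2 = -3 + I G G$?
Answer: $\frac{1}{29272315} \approx 3.4162 \cdot 10^{-8}$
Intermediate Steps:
$Z{\left(I,G \right)} = -5 + I G^{2}$ ($Z{\left(I,G \right)} = -2 + \left(-3 + I G G\right) = -2 + \left(-3 + G I G\right) = -2 + \left(-3 + I G^{2}\right) = -5 + I G^{2}$)
$\frac{1}{Z{\left(420,-264 \right)}} = \frac{1}{-5 + 420 \left(-264\right)^{2}} = \frac{1}{-5 + 420 \cdot 69696} = \frac{1}{-5 + 29272320} = \frac{1}{29272315}$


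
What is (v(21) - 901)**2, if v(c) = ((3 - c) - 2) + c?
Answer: 810000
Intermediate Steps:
v(c) = 1 (v(c) = (1 - c) + c = 1)
(v(21) - 901)**2 = (1 - 901)**2 = (-900)**2 = 810000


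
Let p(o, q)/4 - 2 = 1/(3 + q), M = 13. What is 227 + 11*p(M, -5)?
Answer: 293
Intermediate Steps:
p(o, q) = 8 + 4/(3 + q)
227 + 11*p(M, -5) = 227 + 11*(4*(7 + 2*(-5))/(3 - 5)) = 227 + 11*(4*(7 - 10)/(-2)) = 227 + 11*(4*(-½)*(-3)) = 227 + 11*6 = 227 + 66 = 293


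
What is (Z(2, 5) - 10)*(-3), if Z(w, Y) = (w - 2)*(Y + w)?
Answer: 30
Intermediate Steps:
Z(w, Y) = (-2 + w)*(Y + w)
(Z(2, 5) - 10)*(-3) = ((2**2 - 2*5 - 2*2 + 5*2) - 10)*(-3) = ((4 - 10 - 4 + 10) - 10)*(-3) = (0 - 10)*(-3) = -10*(-3) = 30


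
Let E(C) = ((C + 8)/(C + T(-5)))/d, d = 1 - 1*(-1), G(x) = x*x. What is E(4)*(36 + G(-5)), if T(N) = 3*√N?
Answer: 24 - 18*I*√5 ≈ 24.0 - 40.249*I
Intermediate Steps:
G(x) = x²
d = 2 (d = 1 + 1 = 2)
E(C) = (8 + C)/(2*(C + 3*I*√5)) (E(C) = ((C + 8)/(C + 3*√(-5)))/2 = ((8 + C)/(C + 3*(I*√5)))*(½) = ((8 + C)/(C + 3*I*√5))*(½) = (8 + C)/(2*(C + 3*I*√5)))
E(4)*(36 + G(-5)) = ((8 + 4)/(2*(4 + 3*I*√5)))*(36 + (-5)²) = ((½)*12/(4 + 3*I*√5))*(36 + 25) = (6/(4 + 3*I*√5))*61 = 366/(4 + 3*I*√5)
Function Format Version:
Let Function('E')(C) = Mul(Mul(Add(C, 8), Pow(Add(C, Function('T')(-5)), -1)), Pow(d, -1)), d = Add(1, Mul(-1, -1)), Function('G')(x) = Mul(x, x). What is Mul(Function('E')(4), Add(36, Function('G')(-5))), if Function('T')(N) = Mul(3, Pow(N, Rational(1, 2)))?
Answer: Add(24, Mul(-18, I, Pow(5, Rational(1, 2)))) ≈ Add(24.000, Mul(-40.249, I))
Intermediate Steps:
Function('G')(x) = Pow(x, 2)
d = 2 (d = Add(1, 1) = 2)
Function('E')(C) = Mul(Rational(1, 2), Pow(Add(C, Mul(3, I, Pow(5, Rational(1, 2)))), -1), Add(8, C)) (Function('E')(C) = Mul(Mul(Add(C, 8), Pow(Add(C, Mul(3, Pow(-5, Rational(1, 2)))), -1)), Pow(2, -1)) = Mul(Mul(Add(8, C), Pow(Add(C, Mul(3, Mul(I, Pow(5, Rational(1, 2))))), -1)), Rational(1, 2)) = Mul(Mul(Add(8, C), Pow(Add(C, Mul(3, I, Pow(5, Rational(1, 2)))), -1)), Rational(1, 2)) = Mul(Mul(Pow(Add(C, Mul(3, I, Pow(5, Rational(1, 2)))), -1), Add(8, C)), Rational(1, 2)) = Mul(Rational(1, 2), Pow(Add(C, Mul(3, I, Pow(5, Rational(1, 2)))), -1), Add(8, C)))
Mul(Function('E')(4), Add(36, Function('G')(-5))) = Mul(Mul(Rational(1, 2), Pow(Add(4, Mul(3, I, Pow(5, Rational(1, 2)))), -1), Add(8, 4)), Add(36, Pow(-5, 2))) = Mul(Mul(Rational(1, 2), Pow(Add(4, Mul(3, I, Pow(5, Rational(1, 2)))), -1), 12), Add(36, 25)) = Mul(Mul(6, Pow(Add(4, Mul(3, I, Pow(5, Rational(1, 2)))), -1)), 61) = Mul(366, Pow(Add(4, Mul(3, I, Pow(5, Rational(1, 2)))), -1))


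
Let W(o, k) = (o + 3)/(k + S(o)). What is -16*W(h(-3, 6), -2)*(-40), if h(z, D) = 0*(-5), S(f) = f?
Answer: -960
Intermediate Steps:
h(z, D) = 0
W(o, k) = (3 + o)/(k + o) (W(o, k) = (o + 3)/(k + o) = (3 + o)/(k + o))
-16*W(h(-3, 6), -2)*(-40) = -16*(3 + 0)/(-2 + 0)*(-40) = -16*3/(-2)*(-40) = -(-8)*3*(-40) = -16*(-3/2)*(-40) = 24*(-40) = -960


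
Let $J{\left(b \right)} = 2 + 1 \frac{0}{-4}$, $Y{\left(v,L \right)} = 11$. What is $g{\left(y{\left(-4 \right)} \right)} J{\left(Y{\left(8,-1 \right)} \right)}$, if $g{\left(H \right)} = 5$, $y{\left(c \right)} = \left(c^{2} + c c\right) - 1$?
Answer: $10$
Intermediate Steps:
$y{\left(c \right)} = -1 + 2 c^{2}$ ($y{\left(c \right)} = \left(c^{2} + c^{2}\right) - 1 = 2 c^{2} - 1 = -1 + 2 c^{2}$)
$J{\left(b \right)} = 2$ ($J{\left(b \right)} = 2 + 1 \cdot 0 \left(- \frac{1}{4}\right) = 2 + 1 \cdot 0 = 2 + 0 = 2$)
$g{\left(y{\left(-4 \right)} \right)} J{\left(Y{\left(8,-1 \right)} \right)} = 5 \cdot 2 = 10$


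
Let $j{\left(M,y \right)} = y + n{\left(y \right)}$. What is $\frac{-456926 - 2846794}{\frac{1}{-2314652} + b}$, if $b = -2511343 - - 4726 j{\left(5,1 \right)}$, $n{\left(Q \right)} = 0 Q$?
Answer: $\frac{1529392421088}{1160389210457} \approx 1.318$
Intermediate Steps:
$n{\left(Q \right)} = 0$
$j{\left(M,y \right)} = y$ ($j{\left(M,y \right)} = y + 0 = y$)
$b = -2506617$ ($b = -2511343 - \left(-4726\right) 1 = -2511343 - -4726 = -2511343 + 4726 = -2506617$)
$\frac{-456926 - 2846794}{\frac{1}{-2314652} + b} = \frac{-456926 - 2846794}{\frac{1}{-2314652} - 2506617} = - \frac{3303720}{- \frac{1}{2314652} - 2506617} = - \frac{3303720}{- \frac{5801946052285}{2314652}} = \left(-3303720\right) \left(- \frac{2314652}{5801946052285}\right) = \frac{1529392421088}{1160389210457}$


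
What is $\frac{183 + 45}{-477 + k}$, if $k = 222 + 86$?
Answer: $- \frac{228}{169} \approx -1.3491$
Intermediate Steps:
$k = 308$
$\frac{183 + 45}{-477 + k} = \frac{183 + 45}{-477 + 308} = \frac{228}{-169} = 228 \left(- \frac{1}{169}\right) = - \frac{228}{169}$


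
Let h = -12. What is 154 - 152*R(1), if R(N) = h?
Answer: 1978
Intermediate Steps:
R(N) = -12
154 - 152*R(1) = 154 - 152*(-12) = 154 + 1824 = 1978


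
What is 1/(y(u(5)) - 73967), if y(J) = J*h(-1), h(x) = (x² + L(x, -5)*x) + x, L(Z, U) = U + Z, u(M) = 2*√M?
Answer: -73967/5471116369 - 12*√5/5471116369 ≈ -1.3524e-5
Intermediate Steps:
h(x) = x + x² + x*(-5 + x) (h(x) = (x² + (-5 + x)*x) + x = (x² + x*(-5 + x)) + x = x + x² + x*(-5 + x))
y(J) = 6*J (y(J) = J*(2*(-1)*(-2 - 1)) = J*(2*(-1)*(-3)) = J*6 = 6*J)
1/(y(u(5)) - 73967) = 1/(6*(2*√5) - 73967) = 1/(12*√5 - 73967) = 1/(-73967 + 12*√5)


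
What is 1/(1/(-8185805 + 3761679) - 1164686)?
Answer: -4424126/5152717614437 ≈ -8.5860e-7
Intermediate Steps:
1/(1/(-8185805 + 3761679) - 1164686) = 1/(1/(-4424126) - 1164686) = 1/(-1/4424126 - 1164686) = 1/(-5152717614437/4424126) = -4424126/5152717614437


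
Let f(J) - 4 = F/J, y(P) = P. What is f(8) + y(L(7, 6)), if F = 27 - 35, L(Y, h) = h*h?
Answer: 39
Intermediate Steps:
L(Y, h) = h²
F = -8
f(J) = 4 - 8/J
f(8) + y(L(7, 6)) = (4 - 8/8) + 6² = (4 - 8*⅛) + 36 = (4 - 1) + 36 = 3 + 36 = 39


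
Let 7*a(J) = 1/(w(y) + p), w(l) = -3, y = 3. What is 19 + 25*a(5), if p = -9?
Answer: 1571/84 ≈ 18.702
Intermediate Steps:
a(J) = -1/84 (a(J) = 1/(7*(-3 - 9)) = (⅐)/(-12) = (⅐)*(-1/12) = -1/84)
19 + 25*a(5) = 19 + 25*(-1/84) = 19 - 25/84 = 1571/84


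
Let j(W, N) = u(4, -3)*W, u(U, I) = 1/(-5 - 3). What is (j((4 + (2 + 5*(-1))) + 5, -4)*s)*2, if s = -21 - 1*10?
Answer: 93/2 ≈ 46.500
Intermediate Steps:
u(U, I) = -⅛ (u(U, I) = 1/(-8) = -⅛)
j(W, N) = -W/8
s = -31 (s = -21 - 10 = -31)
(j((4 + (2 + 5*(-1))) + 5, -4)*s)*2 = (-((4 + (2 + 5*(-1))) + 5)/8*(-31))*2 = (-((4 + (2 - 5)) + 5)/8*(-31))*2 = (-((4 - 3) + 5)/8*(-31))*2 = (-(1 + 5)/8*(-31))*2 = (-⅛*6*(-31))*2 = -¾*(-31)*2 = (93/4)*2 = 93/2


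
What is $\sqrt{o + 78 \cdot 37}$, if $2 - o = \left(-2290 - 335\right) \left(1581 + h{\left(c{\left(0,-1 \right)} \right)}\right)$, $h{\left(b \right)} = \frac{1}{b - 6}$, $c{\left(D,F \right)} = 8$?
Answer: $\frac{\sqrt{16617302}}{2} \approx 2038.2$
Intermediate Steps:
$h{\left(b \right)} = \frac{1}{-6 + b}$
$o = \frac{8302879}{2}$ ($o = 2 - \left(-2290 - 335\right) \left(1581 + \frac{1}{-6 + 8}\right) = 2 - - 2625 \left(1581 + \frac{1}{2}\right) = 2 - \left(-2625\right) \frac{3163}{2} = 2 - - \frac{8302875}{2} = 2 + \frac{8302875}{2} = \frac{8302879}{2} \approx 4.1514 \cdot 10^{6}$)
$\sqrt{o + 78 \cdot 37} = \sqrt{\frac{8302879}{2} + 78 \cdot 37} = \sqrt{\frac{8302879}{2} + 2886} = \sqrt{\frac{8308651}{2}} = \frac{\sqrt{16617302}}{2}$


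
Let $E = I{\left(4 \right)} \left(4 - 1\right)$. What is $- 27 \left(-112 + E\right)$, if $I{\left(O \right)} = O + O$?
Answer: $2376$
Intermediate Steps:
$I{\left(O \right)} = 2 O$
$E = 24$ ($E = 2 \cdot 4 \left(4 - 1\right) = 8 \cdot 3 = 24$)
$- 27 \left(-112 + E\right) = - 27 \left(-112 + 24\right) = \left(-27\right) \left(-88\right) = 2376$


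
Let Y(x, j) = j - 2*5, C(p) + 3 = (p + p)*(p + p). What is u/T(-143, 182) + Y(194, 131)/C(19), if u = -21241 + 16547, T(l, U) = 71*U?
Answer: -236386/846391 ≈ -0.27929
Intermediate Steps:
C(p) = -3 + 4*p² (C(p) = -3 + (p + p)*(p + p) = -3 + (2*p)*(2*p) = -3 + 4*p²)
Y(x, j) = -10 + j (Y(x, j) = j - 10 = -10 + j)
u = -4694
u/T(-143, 182) + Y(194, 131)/C(19) = -4694/(71*182) + (-10 + 131)/(-3 + 4*19²) = -4694/12922 + 121/(-3 + 4*361) = -4694*1/12922 + 121/(-3 + 1444) = -2347/6461 + 121/1441 = -2347/6461 + 121*(1/1441) = -2347/6461 + 11/131 = -236386/846391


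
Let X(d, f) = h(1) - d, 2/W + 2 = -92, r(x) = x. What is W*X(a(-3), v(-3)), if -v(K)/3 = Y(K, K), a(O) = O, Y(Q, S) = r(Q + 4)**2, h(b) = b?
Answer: -4/47 ≈ -0.085106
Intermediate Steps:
Y(Q, S) = (4 + Q)**2 (Y(Q, S) = (Q + 4)**2 = (4 + Q)**2)
W = -1/47 (W = 2/(-2 - 92) = 2/(-94) = 2*(-1/94) = -1/47 ≈ -0.021277)
v(K) = -3*(4 + K)**2
X(d, f) = 1 - d
W*X(a(-3), v(-3)) = -(1 - 1*(-3))/47 = -(1 + 3)/47 = -1/47*4 = -4/47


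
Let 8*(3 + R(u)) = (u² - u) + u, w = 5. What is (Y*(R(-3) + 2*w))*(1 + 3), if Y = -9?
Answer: -585/2 ≈ -292.50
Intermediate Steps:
R(u) = -3 + u²/8 (R(u) = -3 + ((u² - u) + u)/8 = -3 + u²/8)
(Y*(R(-3) + 2*w))*(1 + 3) = (-9*((-3 + (⅛)*(-3)²) + 2*5))*(1 + 3) = -9*((-3 + (⅛)*9) + 10)*4 = -9*((-3 + 9/8) + 10)*4 = -9*(-15/8 + 10)*4 = -9*65/8*4 = -585/8*4 = -585/2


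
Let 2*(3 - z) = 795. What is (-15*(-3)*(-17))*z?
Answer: 603585/2 ≈ 3.0179e+5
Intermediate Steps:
z = -789/2 (z = 3 - ½*795 = 3 - 795/2 = -789/2 ≈ -394.50)
(-15*(-3)*(-17))*z = (-15*(-3)*(-17))*(-789/2) = (45*(-17))*(-789/2) = -765*(-789/2) = 603585/2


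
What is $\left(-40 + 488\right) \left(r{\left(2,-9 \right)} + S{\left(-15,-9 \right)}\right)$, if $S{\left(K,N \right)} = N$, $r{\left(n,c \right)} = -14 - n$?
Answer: $-11200$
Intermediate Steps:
$\left(-40 + 488\right) \left(r{\left(2,-9 \right)} + S{\left(-15,-9 \right)}\right) = \left(-40 + 488\right) \left(\left(-14 - 2\right) - 9\right) = 448 \left(\left(-14 - 2\right) - 9\right) = 448 \left(-16 - 9\right) = 448 \left(-25\right) = -11200$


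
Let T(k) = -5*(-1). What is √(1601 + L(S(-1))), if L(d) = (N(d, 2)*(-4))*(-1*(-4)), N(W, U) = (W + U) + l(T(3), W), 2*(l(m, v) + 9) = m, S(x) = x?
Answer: √1689 ≈ 41.097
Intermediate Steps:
T(k) = 5
l(m, v) = -9 + m/2
N(W, U) = -13/2 + U + W (N(W, U) = (W + U) + (-9 + (½)*5) = (U + W) + (-9 + 5/2) = (U + W) - 13/2 = -13/2 + U + W)
L(d) = 72 - 16*d (L(d) = ((-13/2 + 2 + d)*(-4))*(-1*(-4)) = ((-9/2 + d)*(-4))*4 = (18 - 4*d)*4 = 72 - 16*d)
√(1601 + L(S(-1))) = √(1601 + (72 - 16*(-1))) = √(1601 + (72 + 16)) = √(1601 + 88) = √1689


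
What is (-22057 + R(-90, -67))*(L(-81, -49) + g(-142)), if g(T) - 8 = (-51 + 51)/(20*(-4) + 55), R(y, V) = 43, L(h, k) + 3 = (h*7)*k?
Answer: -611725032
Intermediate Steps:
L(h, k) = -3 + 7*h*k (L(h, k) = -3 + (h*7)*k = -3 + (7*h)*k = -3 + 7*h*k)
g(T) = 8 (g(T) = 8 + (-51 + 51)/(20*(-4) + 55) = 8 + 0/(-80 + 55) = 8 + 0/(-25) = 8 + 0*(-1/25) = 8 + 0 = 8)
(-22057 + R(-90, -67))*(L(-81, -49) + g(-142)) = (-22057 + 43)*((-3 + 7*(-81)*(-49)) + 8) = -22014*((-3 + 27783) + 8) = -22014*(27780 + 8) = -22014*27788 = -611725032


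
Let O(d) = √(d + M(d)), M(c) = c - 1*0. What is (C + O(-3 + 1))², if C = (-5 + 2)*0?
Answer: -4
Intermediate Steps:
C = 0 (C = -3*0 = 0)
M(c) = c (M(c) = c + 0 = c)
O(d) = √2*√d (O(d) = √(d + d) = √(2*d) = √2*√d)
(C + O(-3 + 1))² = (0 + √2*√(-3 + 1))² = (0 + √2*√(-2))² = (0 + √2*(I*√2))² = (0 + 2*I)² = (2*I)² = -4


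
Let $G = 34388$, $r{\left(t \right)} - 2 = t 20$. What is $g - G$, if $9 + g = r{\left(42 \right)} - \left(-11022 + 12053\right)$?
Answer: $-34586$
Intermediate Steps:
$r{\left(t \right)} = 2 + 20 t$ ($r{\left(t \right)} = 2 + t 20 = 2 + 20 t$)
$g = -198$ ($g = -9 + \left(\left(2 + 20 \cdot 42\right) - \left(-11022 + 12053\right)\right) = -9 + \left(\left(2 + 840\right) - 1031\right) = -9 + \left(842 - 1031\right) = -9 - 189 = -198$)
$g - G = -198 - 34388 = -34586$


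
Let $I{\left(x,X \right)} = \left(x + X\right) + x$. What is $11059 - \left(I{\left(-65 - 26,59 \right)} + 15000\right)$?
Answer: $-3818$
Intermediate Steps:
$I{\left(x,X \right)} = X + 2 x$ ($I{\left(x,X \right)} = \left(X + x\right) + x = X + 2 x$)
$11059 - \left(I{\left(-65 - 26,59 \right)} + 15000\right) = 11059 - \left(\left(59 + 2 \left(-65 - 26\right)\right) + 15000\right) = 11059 - \left(\left(59 + 2 \left(-91\right)\right) + 15000\right) = 11059 - \left(\left(59 - 182\right) + 15000\right) = 11059 - \left(-123 + 15000\right) = 11059 - 14877 = -3818$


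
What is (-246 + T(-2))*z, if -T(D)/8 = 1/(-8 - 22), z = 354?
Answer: -434948/5 ≈ -86990.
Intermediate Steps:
T(D) = 4/15 (T(D) = -8/(-8 - 22) = -8/(-30) = -8*(-1/30) = 4/15)
(-246 + T(-2))*z = (-246 + 4/15)*354 = -3686/15*354 = -434948/5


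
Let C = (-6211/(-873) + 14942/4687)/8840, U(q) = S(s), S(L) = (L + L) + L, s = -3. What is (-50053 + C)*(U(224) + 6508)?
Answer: -121301554790554199/372897720 ≈ -3.2529e+8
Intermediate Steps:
S(L) = 3*L (S(L) = 2*L + L = 3*L)
U(q) = -9 (U(q) = 3*(-3) = -9)
C = 42155323/36171078840 (C = (-6211*(-1/873) + 14942*(1/4687))*(1/8840) = (6211/873 + 14942/4687)*(1/8840) = (42155323/4091751)*(1/8840) = 42155323/36171078840 ≈ 0.0011654)
(-50053 + C)*(U(224) + 6508) = (-50053 + 42155323/36171078840)*(-9 + 6508) = -1810470967023197/36171078840*6499 = -121301554790554199/372897720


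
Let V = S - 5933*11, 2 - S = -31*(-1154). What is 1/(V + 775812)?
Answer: 1/674777 ≈ 1.4820e-6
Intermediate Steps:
S = -35772 (S = 2 - (-31)*(-1154) = 2 - 1*35774 = 2 - 35774 = -35772)
V = -101035 (V = -35772 - 5933*11 = -35772 - 65263 = -101035)
1/(V + 775812) = 1/(-101035 + 775812) = 1/674777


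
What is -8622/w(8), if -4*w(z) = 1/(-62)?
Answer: -2138256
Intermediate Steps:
w(z) = 1/248 (w(z) = -¼/(-62) = -¼*(-1/62) = 1/248)
-8622/w(8) = -8622/1/248 = -8622*248 = -2138256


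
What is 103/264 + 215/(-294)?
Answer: -1471/4312 ≈ -0.34114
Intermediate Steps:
103/264 + 215/(-294) = 103*(1/264) + 215*(-1/294) = 103/264 - 215/294 = -1471/4312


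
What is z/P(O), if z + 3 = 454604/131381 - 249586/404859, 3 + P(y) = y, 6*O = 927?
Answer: -16625356534/16116806424537 ≈ -0.0010316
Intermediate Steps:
O = 309/2 (O = (1/6)*927 = 309/2 ≈ 154.50)
P(y) = -3 + y
z = -8312678267/53190780279 (z = -3 + (454604/131381 - 249586/404859) = -3 + 151259662570/53190780279 = -8312678267/53190780279 ≈ -0.15628)
z/P(O) = -8312678267/(53190780279*(-3 + 309/2)) = -8312678267/(53190780279*303/2) = -8312678267/53190780279*2/303 = -16625356534/16116806424537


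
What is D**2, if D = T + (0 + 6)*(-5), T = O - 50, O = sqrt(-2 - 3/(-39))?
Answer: 83175/13 - 800*I*sqrt(13)/13 ≈ 6398.1 - 221.88*I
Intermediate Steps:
O = 5*I*sqrt(13)/13 (O = sqrt(-2 - 3*(-1/39)) = sqrt(-2 + 1/13) = sqrt(-25/13) = 5*I*sqrt(13)/13 ≈ 1.3868*I)
T = -50 + 5*I*sqrt(13)/13 (T = 5*I*sqrt(13)/13 - 50 = -50 + 5*I*sqrt(13)/13 ≈ -50.0 + 1.3868*I)
D = -80 + 5*I*sqrt(13)/13 (D = (-50 + 5*I*sqrt(13)/13) + (0 + 6)*(-5) = (-50 + 5*I*sqrt(13)/13) + 6*(-5) = (-50 + 5*I*sqrt(13)/13) - 30 = -80 + 5*I*sqrt(13)/13 ≈ -80.0 + 1.3868*I)
D**2 = (-80 + 5*I*sqrt(13)/13)**2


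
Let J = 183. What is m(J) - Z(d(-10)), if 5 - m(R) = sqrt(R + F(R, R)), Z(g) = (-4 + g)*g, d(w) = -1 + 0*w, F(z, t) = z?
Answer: -sqrt(366) ≈ -19.131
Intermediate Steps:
d(w) = -1 (d(w) = -1 + 0 = -1)
Z(g) = g*(-4 + g)
m(R) = 5 - sqrt(2)*sqrt(R) (m(R) = 5 - sqrt(R + R) = 5 - sqrt(2*R) = 5 - sqrt(2)*sqrt(R))
m(J) - Z(d(-10)) = (5 - sqrt(2)*sqrt(183)) - (-1)*(-4 - 1) = (5 - sqrt(366)) - (-1)*(-5) = (5 - sqrt(366)) - 1*5 = (5 - sqrt(366)) - 5 = -sqrt(366)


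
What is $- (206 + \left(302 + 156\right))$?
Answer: $-664$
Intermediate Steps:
$- (206 + \left(302 + 156\right)) = - (206 + 458) = \left(-1\right) 664 = -664$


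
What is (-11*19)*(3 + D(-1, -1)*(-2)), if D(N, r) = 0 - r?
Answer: -209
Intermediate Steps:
D(N, r) = -r
(-11*19)*(3 + D(-1, -1)*(-2)) = (-11*19)*(3 - 1*(-1)*(-2)) = -209*(3 + 1*(-2)) = -209*(3 - 2) = -209*1 = -209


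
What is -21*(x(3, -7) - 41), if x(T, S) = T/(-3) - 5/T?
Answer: 917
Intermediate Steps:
x(T, S) = -5/T - T/3 (x(T, S) = T*(-⅓) - 5/T = -T/3 - 5/T = -5/T - T/3)
-21*(x(3, -7) - 41) = -21*((-5/3 - ⅓*3) - 41) = -21*((-5*⅓ - 1) - 41) = -21*((-5/3 - 1) - 41) = -21*(-8/3 - 41) = -21*(-131/3) = 917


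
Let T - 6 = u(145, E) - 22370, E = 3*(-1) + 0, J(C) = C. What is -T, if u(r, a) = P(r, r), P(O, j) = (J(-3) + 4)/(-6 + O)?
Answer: 3108595/139 ≈ 22364.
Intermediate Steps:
E = -3 (E = -3 + 0 = -3)
P(O, j) = 1/(-6 + O) (P(O, j) = (-3 + 4)/(-6 + O) = 1/(-6 + O))
u(r, a) = 1/(-6 + r)
T = -3108595/139 (T = 6 + (1/(-6 + 145) - 22370) = 6 + (1/139 - 22370) = 6 - 3109429/139 = -3108595/139 ≈ -22364.)
-T = -1*(-3108595/139) = 3108595/139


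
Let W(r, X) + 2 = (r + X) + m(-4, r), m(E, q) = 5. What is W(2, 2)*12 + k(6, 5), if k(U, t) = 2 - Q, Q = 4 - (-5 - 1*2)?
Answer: 75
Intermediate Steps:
Q = 11 (Q = 4 - (-5 - 2) = 4 - 1*(-7) = 4 + 7 = 11)
k(U, t) = -9 (k(U, t) = 2 - 1*11 = 2 - 11 = -9)
W(r, X) = 3 + X + r (W(r, X) = -2 + ((r + X) + 5) = -2 + ((X + r) + 5) = -2 + (5 + X + r) = 3 + X + r)
W(2, 2)*12 + k(6, 5) = (3 + 2 + 2)*12 - 9 = 7*12 - 9 = 84 - 9 = 75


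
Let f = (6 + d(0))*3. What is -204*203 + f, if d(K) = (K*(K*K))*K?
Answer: -41394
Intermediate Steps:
d(K) = K⁴ (d(K) = (K*K²)*K = K³*K = K⁴)
f = 18 (f = (6 + 0⁴)*3 = (6 + 0)*3 = 6*3 = 18)
-204*203 + f = -204*203 + 18 = -41412 + 18 = -41394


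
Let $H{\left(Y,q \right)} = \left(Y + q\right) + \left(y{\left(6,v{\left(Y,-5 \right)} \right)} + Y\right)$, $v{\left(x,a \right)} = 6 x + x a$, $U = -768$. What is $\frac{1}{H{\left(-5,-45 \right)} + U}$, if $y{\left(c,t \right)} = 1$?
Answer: $- \frac{1}{822} \approx -0.0012165$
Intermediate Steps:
$v{\left(x,a \right)} = 6 x + a x$
$H{\left(Y,q \right)} = 1 + q + 2 Y$ ($H{\left(Y,q \right)} = \left(Y + q\right) + \left(1 + Y\right) = 1 + q + 2 Y$)
$\frac{1}{H{\left(-5,-45 \right)} + U} = \frac{1}{\left(1 - 45 + 2 \left(-5\right)\right) - 768} = \frac{1}{\left(1 - 45 - 10\right) - 768} = \frac{1}{-54 - 768} = \frac{1}{-822} = - \frac{1}{822}$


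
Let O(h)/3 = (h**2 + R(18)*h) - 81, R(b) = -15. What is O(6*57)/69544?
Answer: 335259/69544 ≈ 4.8208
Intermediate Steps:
O(h) = -243 - 45*h + 3*h**2 (O(h) = 3*((h**2 - 15*h) - 81) = 3*(-81 + h**2 - 15*h) = -243 - 45*h + 3*h**2)
O(6*57)/69544 = (-243 - 270*57 + 3*(6*57)**2)/69544 = (-243 - 45*342 + 3*342**2)*(1/69544) = (-243 - 15390 + 3*116964)*(1/69544) = (-243 - 15390 + 350892)*(1/69544) = 335259*(1/69544) = 335259/69544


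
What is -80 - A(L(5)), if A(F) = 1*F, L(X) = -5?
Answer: -75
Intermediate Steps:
A(F) = F
-80 - A(L(5)) = -80 - 1*(-5) = -80 + 5 = -75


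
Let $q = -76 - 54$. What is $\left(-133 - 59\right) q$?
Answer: $24960$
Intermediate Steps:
$q = -130$
$\left(-133 - 59\right) q = \left(-133 - 59\right) \left(-130\right) = \left(-192\right) \left(-130\right) = 24960$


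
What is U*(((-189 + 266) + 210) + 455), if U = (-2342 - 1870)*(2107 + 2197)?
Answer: -13451308416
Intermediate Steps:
U = -18128448 (U = -4212*4304 = -18128448)
U*(((-189 + 266) + 210) + 455) = -18128448*(((-189 + 266) + 210) + 455) = -18128448*((77 + 210) + 455) = -18128448*(287 + 455) = -18128448*742 = -13451308416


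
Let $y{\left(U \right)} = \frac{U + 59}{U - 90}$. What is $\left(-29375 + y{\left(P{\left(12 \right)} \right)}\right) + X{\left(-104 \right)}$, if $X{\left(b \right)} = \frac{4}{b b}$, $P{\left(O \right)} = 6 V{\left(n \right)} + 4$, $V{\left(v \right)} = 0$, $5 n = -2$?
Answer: $- \frac{3415575133}{116272} \approx -29376.0$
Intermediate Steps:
$n = - \frac{2}{5}$ ($n = \frac{1}{5} \left(-2\right) = - \frac{2}{5} \approx -0.4$)
$P{\left(O \right)} = 4$ ($P{\left(O \right)} = 6 \cdot 0 + 4 = 0 + 4 = 4$)
$X{\left(b \right)} = \frac{4}{b^{2}}$
$y{\left(U \right)} = \frac{59 + U}{-90 + U}$
$\left(-29375 + y{\left(P{\left(12 \right)} \right)}\right) + X{\left(-104 \right)} = \left(-29375 + \frac{59 + 4}{-90 + 4}\right) + \frac{4}{10816} = \left(-29375 + \frac{1}{-86} \cdot 63\right) + 4 \cdot \frac{1}{10816} = \left(-29375 - \frac{63}{86}\right) + \frac{1}{2704} = - \frac{2526313}{86} + \frac{1}{2704} = - \frac{3415575133}{116272}$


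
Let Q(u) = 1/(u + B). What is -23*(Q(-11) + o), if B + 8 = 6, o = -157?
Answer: 46966/13 ≈ 3612.8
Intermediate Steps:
B = -2 (B = -8 + 6 = -2)
Q(u) = 1/(-2 + u) (Q(u) = 1/(u - 2) = 1/(-2 + u))
-23*(Q(-11) + o) = -23*(1/(-2 - 11) - 157) = -23*(1/(-13) - 157) = -23*(-1/13 - 157) = -23*(-2042/13) = 46966/13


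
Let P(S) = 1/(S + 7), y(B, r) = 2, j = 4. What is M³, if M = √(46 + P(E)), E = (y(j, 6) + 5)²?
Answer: 2577*√36078/1568 ≈ 312.17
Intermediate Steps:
E = 49 (E = (2 + 5)² = 7² = 49)
P(S) = 1/(7 + S)
M = √36078/28 (M = √(46 + 1/(7 + 49)) = √(46 + 1/56) = √(2577/56) = √36078/28 ≈ 6.7836)
M³ = (√36078/28)³ = 2577*√36078/1568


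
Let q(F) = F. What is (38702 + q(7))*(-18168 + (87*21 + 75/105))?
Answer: -4427612838/7 ≈ -6.3252e+8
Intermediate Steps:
(38702 + q(7))*(-18168 + (87*21 + 75/105)) = (38702 + 7)*(-18168 + (87*21 + 75/105)) = 38709*(-18168 + (1827 + 75*(1/105))) = 38709*(-18168 + (1827 + 5/7)) = 38709*(-18168 + 12794/7) = 38709*(-114382/7) = -4427612838/7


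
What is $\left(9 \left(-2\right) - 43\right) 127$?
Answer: $-7747$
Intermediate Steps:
$\left(9 \left(-2\right) - 43\right) 127 = \left(-18 - 43\right) 127 = \left(-61\right) 127 = -7747$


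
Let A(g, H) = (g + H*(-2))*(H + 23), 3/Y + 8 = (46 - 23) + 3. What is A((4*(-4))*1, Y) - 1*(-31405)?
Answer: 558479/18 ≈ 31027.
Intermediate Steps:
Y = ⅙ (Y = 3/(-8 + ((46 - 23) + 3)) = 3/(-8 + (23 + 3)) = 3/(-8 + 26) = 3/18 = 3*(1/18) = ⅙ ≈ 0.16667)
A(g, H) = (23 + H)*(g - 2*H) (A(g, H) = (g - 2*H)*(23 + H) = (23 + H)*(g - 2*H))
A((4*(-4))*1, Y) - 1*(-31405) = (-46*⅙ - 2*(⅙)² + 23*((4*(-4))*1) + ((4*(-4))*1)/6) - 1*(-31405) = (-23/3 - 2*1/36 + 23*(-16*1) + (-16*1)/6) + 31405 = (-23/3 - 1/18 + 23*(-16) + (⅙)*(-16)) + 31405 = (-23/3 - 1/18 - 368 - 8/3) + 31405 = -6811/18 + 31405 = 558479/18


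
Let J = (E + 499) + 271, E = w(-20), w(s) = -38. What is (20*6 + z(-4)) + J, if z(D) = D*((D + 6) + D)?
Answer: 860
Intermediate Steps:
E = -38
z(D) = D*(6 + 2*D) (z(D) = D*((6 + D) + D) = D*(6 + 2*D))
J = 732 (J = (-38 + 499) + 271 = 461 + 271 = 732)
(20*6 + z(-4)) + J = (20*6 + 2*(-4)*(3 - 4)) + 732 = (120 + 2*(-4)*(-1)) + 732 = (120 + 8) + 732 = 128 + 732 = 860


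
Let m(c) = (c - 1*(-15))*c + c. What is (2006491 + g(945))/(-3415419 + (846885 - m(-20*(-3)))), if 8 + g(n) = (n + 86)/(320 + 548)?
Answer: -1741628275/2233445592 ≈ -0.77979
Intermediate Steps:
g(n) = -3429/434 + n/868 (g(n) = -8 + (n + 86)/(320 + 548) = -8 + (86 + n)/868 = -8 + (86 + n)*(1/868) = -8 + (43/434 + n/868) = -3429/434 + n/868)
m(c) = c + c*(15 + c) (m(c) = (c + 15)*c + c = (15 + c)*c + c = c*(15 + c) + c = c + c*(15 + c))
(2006491 + g(945))/(-3415419 + (846885 - m(-20*(-3)))) = (2006491 + (-3429/434 + (1/868)*945))/(-3415419 + (846885 - (-20*(-3))*(16 - 20*(-3)))) = (2006491 + (-3429/434 + 135/124))/(-3415419 + (846885 - 60*(16 + 60))) = (2006491 - 5913/868)/(-3415419 + (846885 - 60*76)) = 1741628275/(868*(-3415419 + (846885 - 1*4560))) = 1741628275/(868*(-3415419 + (846885 - 4560))) = 1741628275/(868*(-3415419 + 842325)) = (1741628275/868)/(-2573094) = (1741628275/868)*(-1/2573094) = -1741628275/2233445592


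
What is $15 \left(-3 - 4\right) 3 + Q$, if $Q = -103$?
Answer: $-418$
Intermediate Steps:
$15 \left(-3 - 4\right) 3 + Q = 15 \left(-3 - 4\right) 3 - 103 = 15 \left(\left(-7\right) 3\right) - 103 = 15 \left(-21\right) - 103 = -315 - 103 = -418$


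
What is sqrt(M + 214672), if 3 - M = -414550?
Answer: 5*sqrt(25169) ≈ 793.24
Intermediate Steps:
M = 414553 (M = 3 - 1*(-414550) = 3 + 414550 = 414553)
sqrt(M + 214672) = sqrt(414553 + 214672) = sqrt(629225) = 5*sqrt(25169)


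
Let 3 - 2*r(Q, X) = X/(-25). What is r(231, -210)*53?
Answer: -1431/10 ≈ -143.10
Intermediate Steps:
r(Q, X) = 3/2 + X/50 (r(Q, X) = 3/2 - X/(2*(-25)) = 3/2 - X*(-1)/(2*25) = 3/2 - (-1)*X/50 = 3/2 + X/50)
r(231, -210)*53 = (3/2 + (1/50)*(-210))*53 = (3/2 - 21/5)*53 = -27/10*53 = -1431/10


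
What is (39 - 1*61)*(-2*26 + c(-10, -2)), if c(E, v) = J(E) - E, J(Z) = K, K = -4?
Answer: 1012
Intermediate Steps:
J(Z) = -4
c(E, v) = -4 - E
(39 - 1*61)*(-2*26 + c(-10, -2)) = (39 - 1*61)*(-2*26 + (-4 - 1*(-10))) = (39 - 61)*(-52 + (-4 + 10)) = -22*(-52 + 6) = -22*(-46) = 1012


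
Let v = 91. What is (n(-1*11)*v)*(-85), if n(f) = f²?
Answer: -935935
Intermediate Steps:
(n(-1*11)*v)*(-85) = ((-1*11)²*91)*(-85) = ((-11)²*91)*(-85) = (121*91)*(-85) = 11011*(-85) = -935935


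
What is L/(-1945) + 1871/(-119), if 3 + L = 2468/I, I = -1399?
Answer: -1018060154/64761109 ≈ -15.720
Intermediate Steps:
L = -6665/1399 (L = -3 + 2468/(-1399) = -3 + 2468*(-1/1399) = -3 - 2468/1399 = -6665/1399 ≈ -4.7641)
L/(-1945) + 1871/(-119) = -6665/1399/(-1945) + 1871/(-119) = -6665/1399*(-1/1945) + 1871*(-1/119) = 1333/544211 - 1871/119 = -1018060154/64761109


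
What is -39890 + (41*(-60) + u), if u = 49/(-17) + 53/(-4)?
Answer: -2880897/68 ≈ -42366.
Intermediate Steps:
u = -1097/68 (u = 49*(-1/17) + 53*(-1/4) = -49/17 - 53/4 = -1097/68 ≈ -16.132)
-39890 + (41*(-60) + u) = -39890 + (41*(-60) - 1097/68) = -39890 + (-2460 - 1097/68) = -39890 - 168377/68 = -2880897/68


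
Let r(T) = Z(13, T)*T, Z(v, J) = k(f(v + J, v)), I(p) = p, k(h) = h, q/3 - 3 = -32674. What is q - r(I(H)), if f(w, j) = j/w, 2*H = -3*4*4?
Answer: -1078455/11 ≈ -98041.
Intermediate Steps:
q = -98013 (q = 9 + 3*(-32674) = 9 - 98022 = -98013)
H = -24 (H = (-3*4*4)/2 = (-12*4)/2 = (½)*(-48) = -24)
Z(v, J) = v/(J + v) (Z(v, J) = v/(v + J) = v/(J + v))
r(T) = 13*T/(13 + T) (r(T) = (13/(T + 13))*T = (13/(13 + T))*T = 13*T/(13 + T))
q - r(I(H)) = -98013 - 13*(-24)/(13 - 24) = -98013 - 13*(-24)/(-11) = -98013 - 13*(-24)*(-1)/11 = -98013 - 1*312/11 = -98013 - 312/11 = -1078455/11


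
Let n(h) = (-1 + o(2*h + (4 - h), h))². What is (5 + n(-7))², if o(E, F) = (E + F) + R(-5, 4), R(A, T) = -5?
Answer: 68121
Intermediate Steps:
o(E, F) = -5 + E + F (o(E, F) = (E + F) - 5 = -5 + E + F)
n(h) = (-2 + 2*h)² (n(h) = (-1 + (-5 + (2*h + (4 - h)) + h))² = (-1 + (-5 + (4 + h) + h))² = (-1 + (-1 + 2*h))² = (-2 + 2*h)²)
(5 + n(-7))² = (5 + 4*(-1 - 7)²)² = (5 + 4*(-8)²)² = (5 + 4*64)² = (5 + 256)² = 261² = 68121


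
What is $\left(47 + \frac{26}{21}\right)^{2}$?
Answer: $\frac{1026169}{441} \approx 2326.9$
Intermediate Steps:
$\left(47 + \frac{26}{21}\right)^{2} = \left(\frac{1013}{21}\right)^{2} = \frac{1026169}{441}$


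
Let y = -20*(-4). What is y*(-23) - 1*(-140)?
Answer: -1700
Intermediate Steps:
y = 80
y*(-23) - 1*(-140) = 80*(-23) - 1*(-140) = -1840 + 140 = -1700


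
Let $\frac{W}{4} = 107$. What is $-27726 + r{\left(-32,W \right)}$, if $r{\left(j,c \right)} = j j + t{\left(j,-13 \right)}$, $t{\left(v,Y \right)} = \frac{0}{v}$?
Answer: $-26702$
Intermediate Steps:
$t{\left(v,Y \right)} = 0$
$W = 428$ ($W = 4 \cdot 107 = 428$)
$r{\left(j,c \right)} = j^{2}$ ($r{\left(j,c \right)} = j j + 0 = j^{2} + 0 = j^{2}$)
$-27726 + r{\left(-32,W \right)} = -27726 + \left(-32\right)^{2} = -27726 + 1024 = -26702$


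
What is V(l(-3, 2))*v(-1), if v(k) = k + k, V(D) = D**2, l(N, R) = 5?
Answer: -50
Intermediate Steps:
v(k) = 2*k
V(l(-3, 2))*v(-1) = 5**2*(2*(-1)) = 25*(-2) = -50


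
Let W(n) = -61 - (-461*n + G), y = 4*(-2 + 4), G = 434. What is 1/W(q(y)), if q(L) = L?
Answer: 1/3193 ≈ 0.00031319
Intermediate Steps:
y = 8 (y = 4*2 = 8)
W(n) = -495 + 461*n (W(n) = -61 - (-461*n + 434) = -61 - (434 - 461*n) = -61 + (-434 + 461*n) = -495 + 461*n)
1/W(q(y)) = 1/(-495 + 461*8) = 1/(-495 + 3688) = 1/3193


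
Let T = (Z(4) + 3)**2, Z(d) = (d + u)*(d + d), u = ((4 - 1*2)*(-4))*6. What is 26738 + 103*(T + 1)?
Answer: 12572344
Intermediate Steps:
u = -48 (u = ((4 - 2)*(-4))*6 = (2*(-4))*6 = -8*6 = -48)
Z(d) = 2*d*(-48 + d) (Z(d) = (d - 48)*(d + d) = (-48 + d)*(2*d) = 2*d*(-48 + d))
T = 121801 (T = (2*4*(-48 + 4) + 3)**2 = (2*4*(-44) + 3)**2 = (-352 + 3)**2 = (-349)**2 = 121801)
26738 + 103*(T + 1) = 26738 + 103*(121801 + 1) = 26738 + 103*121802 = 26738 + 12545606 = 12572344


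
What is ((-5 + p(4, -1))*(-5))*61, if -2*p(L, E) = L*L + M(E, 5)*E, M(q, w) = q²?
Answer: 7625/2 ≈ 3812.5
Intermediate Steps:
p(L, E) = -E³/2 - L²/2 (p(L, E) = -(L*L + E²*E)/2 = -(L² + E³)/2 = -(E³ + L²)/2 = -E³/2 - L²/2)
((-5 + p(4, -1))*(-5))*61 = ((-5 + (-½*(-1)³ - ½*4²))*(-5))*61 = ((-5 + (-½*(-1) - ½*16))*(-5))*61 = ((-5 + (½ - 8))*(-5))*61 = ((-5 - 15/2)*(-5))*61 = -25/2*(-5)*61 = (125/2)*61 = 7625/2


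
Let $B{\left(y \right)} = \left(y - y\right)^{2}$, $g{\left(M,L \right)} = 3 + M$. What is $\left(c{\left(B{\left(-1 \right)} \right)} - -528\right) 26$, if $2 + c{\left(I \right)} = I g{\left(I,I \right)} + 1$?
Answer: $13702$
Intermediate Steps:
$B{\left(y \right)} = 0$ ($B{\left(y \right)} = 0^{2} = 0$)
$c{\left(I \right)} = -1 + I \left(3 + I\right)$ ($c{\left(I \right)} = -2 + \left(I \left(3 + I\right) + 1\right) = -2 + \left(1 + I \left(3 + I\right)\right) = -1 + I \left(3 + I\right)$)
$\left(c{\left(B{\left(-1 \right)} \right)} - -528\right) 26 = \left(\left(-1 + 0 \left(3 + 0\right)\right) - -528\right) 26 = \left(\left(-1 + 0 \cdot 3\right) + 528\right) 26 = \left(\left(-1 + 0\right) + 528\right) 26 = \left(-1 + 528\right) 26 = 527 \cdot 26 = 13702$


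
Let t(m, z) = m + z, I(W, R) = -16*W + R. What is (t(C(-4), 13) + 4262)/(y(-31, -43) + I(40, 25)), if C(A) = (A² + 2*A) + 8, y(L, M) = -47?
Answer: -4291/662 ≈ -6.4819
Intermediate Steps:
C(A) = 8 + A² + 2*A
I(W, R) = R - 16*W
(t(C(-4), 13) + 4262)/(y(-31, -43) + I(40, 25)) = (((8 + (-4)² + 2*(-4)) + 13) + 4262)/(-47 + (25 - 16*40)) = (((8 + 16 - 8) + 13) + 4262)/(-47 + (25 - 640)) = ((16 + 13) + 4262)/(-47 - 615) = (29 + 4262)/(-662) = 4291*(-1/662) = -4291/662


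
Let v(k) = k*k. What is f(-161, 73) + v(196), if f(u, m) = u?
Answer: 38255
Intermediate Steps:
v(k) = k²
f(-161, 73) + v(196) = -161 + 196² = -161 + 38416 = 38255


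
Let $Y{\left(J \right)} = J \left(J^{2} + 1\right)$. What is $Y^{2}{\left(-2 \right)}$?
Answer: $100$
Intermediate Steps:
$Y{\left(J \right)} = J \left(1 + J^{2}\right)$
$Y^{2}{\left(-2 \right)} = \left(-2 + \left(-2\right)^{3}\right)^{2} = \left(-2 - 8\right)^{2} = \left(-10\right)^{2} = 100$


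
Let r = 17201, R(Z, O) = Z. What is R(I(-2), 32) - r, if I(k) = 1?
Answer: -17200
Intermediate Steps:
R(I(-2), 32) - r = 1 - 1*17201 = 1 - 17201 = -17200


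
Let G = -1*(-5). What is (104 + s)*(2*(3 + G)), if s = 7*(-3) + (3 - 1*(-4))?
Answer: 1440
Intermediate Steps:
G = 5
s = -14 (s = -21 + (3 + 4) = -21 + 7 = -14)
(104 + s)*(2*(3 + G)) = (104 - 14)*(2*(3 + 5)) = 90*(2*8) = 90*16 = 1440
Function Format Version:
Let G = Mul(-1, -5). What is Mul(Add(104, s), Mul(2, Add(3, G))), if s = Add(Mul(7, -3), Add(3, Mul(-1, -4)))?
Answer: 1440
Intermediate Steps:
G = 5
s = -14 (s = Add(-21, Add(3, 4)) = Add(-21, 7) = -14)
Mul(Add(104, s), Mul(2, Add(3, G))) = Mul(Add(104, -14), Mul(2, Add(3, 5))) = Mul(90, Mul(2, 8)) = Mul(90, 16) = 1440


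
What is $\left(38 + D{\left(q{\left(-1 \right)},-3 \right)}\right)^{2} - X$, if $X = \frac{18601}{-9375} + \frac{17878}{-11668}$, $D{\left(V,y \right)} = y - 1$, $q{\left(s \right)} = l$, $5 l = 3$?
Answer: $\frac{63418296359}{54693750} \approx 1159.5$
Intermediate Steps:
$l = \frac{3}{5}$ ($l = \frac{1}{5} \cdot 3 = \frac{3}{5} \approx 0.6$)
$q{\left(s \right)} = \frac{3}{5}$
$D{\left(V,y \right)} = -1 + y$
$X = - \frac{192321359}{54693750}$ ($X = 18601 \left(- \frac{1}{9375}\right) + 17878 \left(- \frac{1}{11668}\right) = - \frac{18601}{9375} - \frac{8939}{5834} = - \frac{192321359}{54693750} \approx -3.5163$)
$\left(38 + D{\left(q{\left(-1 \right)},-3 \right)}\right)^{2} - X = \left(38 - 4\right)^{2} - - \frac{192321359}{54693750} = \left(38 - 4\right)^{2} + \frac{192321359}{54693750} = 34^{2} + \frac{192321359}{54693750} = 1156 + \frac{192321359}{54693750} = \frac{63418296359}{54693750}$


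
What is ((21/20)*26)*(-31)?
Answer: -8463/10 ≈ -846.30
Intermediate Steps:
((21/20)*26)*(-31) = (273/10)*(-31) = -8463/10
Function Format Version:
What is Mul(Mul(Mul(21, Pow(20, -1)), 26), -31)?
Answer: Rational(-8463, 10) ≈ -846.30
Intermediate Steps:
Mul(Mul(Mul(21, Pow(20, -1)), 26), -31) = Mul(Mul(Mul(21, Rational(1, 20)), 26), -31) = Mul(Mul(Rational(21, 20), 26), -31) = Mul(Rational(273, 10), -31) = Rational(-8463, 10)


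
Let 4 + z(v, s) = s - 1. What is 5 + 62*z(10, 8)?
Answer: 191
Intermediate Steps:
z(v, s) = -5 + s (z(v, s) = -4 + (s - 1) = -4 + (-1 + s) = -5 + s)
5 + 62*z(10, 8) = 5 + 62*(-5 + 8) = 5 + 62*3 = 5 + 186 = 191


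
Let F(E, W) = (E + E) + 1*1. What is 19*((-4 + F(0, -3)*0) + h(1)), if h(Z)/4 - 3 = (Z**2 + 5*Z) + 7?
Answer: 1140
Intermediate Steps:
h(Z) = 40 + 4*Z**2 + 20*Z (h(Z) = 12 + 4*((Z**2 + 5*Z) + 7) = 12 + 4*(7 + Z**2 + 5*Z) = 12 + (28 + 4*Z**2 + 20*Z) = 40 + 4*Z**2 + 20*Z)
F(E, W) = 1 + 2*E (F(E, W) = 2*E + 1 = 1 + 2*E)
19*((-4 + F(0, -3)*0) + h(1)) = 19*((-4 + (1 + 2*0)*0) + (40 + 4*1**2 + 20*1)) = 19*((-4 + (1 + 0)*0) + (40 + 4*1 + 20)) = 19*((-4 + 1*0) + (40 + 4 + 20)) = 19*((-4 + 0) + 64) = 19*(-4 + 64) = 19*60 = 1140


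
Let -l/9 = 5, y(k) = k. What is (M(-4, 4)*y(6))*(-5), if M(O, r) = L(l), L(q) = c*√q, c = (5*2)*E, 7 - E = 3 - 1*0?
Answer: -3600*I*√5 ≈ -8049.8*I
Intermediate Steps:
E = 4 (E = 7 - (3 - 1*0) = 7 - (3 + 0) = 7 - 1*3 = 7 - 3 = 4)
c = 40 (c = (5*2)*4 = 10*4 = 40)
l = -45 (l = -9*5 = -45)
L(q) = 40*√q
M(O, r) = 120*I*√5 (M(O, r) = 40*√(-45) = 40*(3*I*√5) = 120*I*√5)
(M(-4, 4)*y(6))*(-5) = ((120*I*√5)*6)*(-5) = (720*I*√5)*(-5) = -3600*I*√5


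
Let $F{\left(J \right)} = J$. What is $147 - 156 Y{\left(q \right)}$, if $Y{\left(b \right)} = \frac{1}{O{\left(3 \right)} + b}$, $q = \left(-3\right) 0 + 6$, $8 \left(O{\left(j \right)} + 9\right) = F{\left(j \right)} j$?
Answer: $\frac{1151}{5} \approx 230.2$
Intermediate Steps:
$O{\left(j \right)} = -9 + \frac{j^{2}}{8}$ ($O{\left(j \right)} = -9 + \frac{j j}{8} = -9 + \frac{j^{2}}{8}$)
$q = 6$ ($q = 0 + 6 = 6$)
$Y{\left(b \right)} = \frac{1}{- \frac{63}{8} + b}$ ($Y{\left(b \right)} = \frac{1}{\left(-9 + \frac{3^{2}}{8}\right) + b} = \frac{1}{\left(-9 + \frac{1}{8} \cdot 9\right) + b} = \frac{1}{\left(-9 + \frac{9}{8}\right) + b} = \frac{1}{- \frac{63}{8} + b}$)
$147 - 156 Y{\left(q \right)} = 147 - 156 \frac{8}{-63 + 8 \cdot 6} = 147 - 156 \frac{8}{-63 + 48} = 147 - 156 \frac{8}{-15} = 147 - 156 \cdot 8 \left(- \frac{1}{15}\right) = 147 - - \frac{416}{5} = 147 + \frac{416}{5} = \frac{1151}{5}$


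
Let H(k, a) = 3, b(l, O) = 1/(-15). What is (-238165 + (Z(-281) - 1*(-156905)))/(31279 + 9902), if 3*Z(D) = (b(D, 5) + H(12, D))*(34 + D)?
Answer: -3667568/1853145 ≈ -1.9791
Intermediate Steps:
b(l, O) = -1/15
Z(D) = 1496/45 + 44*D/45 (Z(D) = ((-1/15 + 3)*(34 + D))/3 = (44*(34 + D)/15)/3 = (1496/15 + 44*D/15)/3 = 1496/45 + 44*D/45)
(-238165 + (Z(-281) - 1*(-156905)))/(31279 + 9902) = (-238165 + ((1496/45 + (44/45)*(-281)) - 1*(-156905)))/(31279 + 9902) = (-238165 + ((1496/45 - 12364/45) + 156905))/41181 = (-238165 + (-10868/45 + 156905))*(1/41181) = (-238165 + 7049857/45)*(1/41181) = -3667568/45*1/41181 = -3667568/1853145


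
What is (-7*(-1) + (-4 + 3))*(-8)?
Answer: -48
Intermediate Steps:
(-7*(-1) + (-4 + 3))*(-8) = (7 - 1)*(-8) = 6*(-8) = -48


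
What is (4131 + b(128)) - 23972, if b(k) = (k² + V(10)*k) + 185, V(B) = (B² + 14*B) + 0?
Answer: 27448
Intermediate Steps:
V(B) = B² + 14*B
b(k) = 185 + k² + 240*k (b(k) = (k² + (10*(14 + 10))*k) + 185 = (k² + (10*24)*k) + 185 = (k² + 240*k) + 185 = 185 + k² + 240*k)
(4131 + b(128)) - 23972 = (4131 + (185 + 128² + 240*128)) - 23972 = (4131 + (185 + 16384 + 30720)) - 23972 = (4131 + 47289) - 23972 = 51420 - 23972 = 27448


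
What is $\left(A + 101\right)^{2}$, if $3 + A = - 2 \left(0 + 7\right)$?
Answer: $7056$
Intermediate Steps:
$A = -17$ ($A = -3 - 2 \left(0 + 7\right) = -3 - 14 = -17$)
$\left(A + 101\right)^{2} = \left(-17 + 101\right)^{2} = 84^{2} = 7056$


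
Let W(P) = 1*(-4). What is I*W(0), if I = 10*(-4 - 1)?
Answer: 200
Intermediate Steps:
W(P) = -4
I = -50 (I = 10*(-5) = -50)
I*W(0) = -50*(-4) = 200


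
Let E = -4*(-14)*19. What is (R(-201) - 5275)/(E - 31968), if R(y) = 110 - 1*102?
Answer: 5267/30904 ≈ 0.17043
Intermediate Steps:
R(y) = 8 (R(y) = 110 - 102 = 8)
E = 1064 (E = 56*19 = 1064)
(R(-201) - 5275)/(E - 31968) = (8 - 5275)/(1064 - 31968) = -5267/(-30904) = -5267*(-1/30904) = 5267/30904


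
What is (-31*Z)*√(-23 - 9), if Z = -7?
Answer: 868*I*√2 ≈ 1227.5*I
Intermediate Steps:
(-31*Z)*√(-23 - 9) = (-31*(-7))*√(-23 - 9) = 217*√(-32) = 217*(4*I*√2) = 868*I*√2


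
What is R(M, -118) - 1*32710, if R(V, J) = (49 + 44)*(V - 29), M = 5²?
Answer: -33082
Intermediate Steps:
M = 25
R(V, J) = -2697 + 93*V (R(V, J) = 93*(-29 + V) = -2697 + 93*V)
R(M, -118) - 1*32710 = (-2697 + 93*25) - 1*32710 = (-2697 + 2325) - 32710 = -372 - 32710 = -33082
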